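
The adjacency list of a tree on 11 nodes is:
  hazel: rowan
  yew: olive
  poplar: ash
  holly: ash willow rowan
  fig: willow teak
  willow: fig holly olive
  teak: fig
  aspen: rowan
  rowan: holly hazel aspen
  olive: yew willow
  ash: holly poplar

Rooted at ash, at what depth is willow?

2

Path from ash to willow: ash–holly–willow, which has 2 edges.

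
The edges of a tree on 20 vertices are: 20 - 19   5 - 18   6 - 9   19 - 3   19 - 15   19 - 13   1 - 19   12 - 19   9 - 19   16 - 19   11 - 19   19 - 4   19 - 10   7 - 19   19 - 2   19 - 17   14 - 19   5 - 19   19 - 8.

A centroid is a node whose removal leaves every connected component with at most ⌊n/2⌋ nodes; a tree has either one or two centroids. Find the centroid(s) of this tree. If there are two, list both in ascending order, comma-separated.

19

Delete 19: the remaining components have sizes 2, 2, 1, 1, 1, 1, 1, 1, 1, 1, 1, 1, 1, 1, 1, 1, 1. Max 2 ≤ 10, so 19 is a centroid.
No neighbour of 19 does as well, so 19 is the unique centroid.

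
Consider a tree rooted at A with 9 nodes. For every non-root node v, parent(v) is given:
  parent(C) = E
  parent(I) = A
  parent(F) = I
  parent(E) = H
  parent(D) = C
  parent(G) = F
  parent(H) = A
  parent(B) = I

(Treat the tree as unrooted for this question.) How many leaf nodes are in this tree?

3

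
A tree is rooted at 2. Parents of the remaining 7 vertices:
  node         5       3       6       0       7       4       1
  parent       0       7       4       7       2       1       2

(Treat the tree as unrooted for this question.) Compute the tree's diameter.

6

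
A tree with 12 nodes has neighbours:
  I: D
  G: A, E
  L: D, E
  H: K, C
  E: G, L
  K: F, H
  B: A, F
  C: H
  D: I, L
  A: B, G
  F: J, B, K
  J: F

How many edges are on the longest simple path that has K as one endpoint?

8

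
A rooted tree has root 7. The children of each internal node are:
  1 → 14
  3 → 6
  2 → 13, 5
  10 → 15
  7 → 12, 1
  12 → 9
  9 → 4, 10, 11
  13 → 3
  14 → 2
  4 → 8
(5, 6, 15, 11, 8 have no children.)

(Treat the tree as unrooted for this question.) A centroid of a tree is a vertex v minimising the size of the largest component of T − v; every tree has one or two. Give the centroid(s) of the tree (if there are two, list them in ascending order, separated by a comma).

Delete 7: the remaining components have sizes 7, 7. Max 7 ≤ 7, so 7 is a centroid.
Every other node leaves some component of size > 7, so the centroid is unique.

7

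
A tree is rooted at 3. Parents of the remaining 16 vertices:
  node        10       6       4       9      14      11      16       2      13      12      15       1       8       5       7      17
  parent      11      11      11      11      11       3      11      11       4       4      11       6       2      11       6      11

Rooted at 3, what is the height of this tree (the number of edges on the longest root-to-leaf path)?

3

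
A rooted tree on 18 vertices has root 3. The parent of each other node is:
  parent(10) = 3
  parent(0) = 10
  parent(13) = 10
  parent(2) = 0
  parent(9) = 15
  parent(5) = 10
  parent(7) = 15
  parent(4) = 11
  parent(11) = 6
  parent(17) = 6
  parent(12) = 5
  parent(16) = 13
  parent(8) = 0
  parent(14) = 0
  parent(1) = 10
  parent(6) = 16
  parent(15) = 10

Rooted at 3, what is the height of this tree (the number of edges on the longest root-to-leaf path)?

A deepest node is 4, reached by 3-10-13-16-6-11-4.
That path has 6 edges, so the height is 6.

6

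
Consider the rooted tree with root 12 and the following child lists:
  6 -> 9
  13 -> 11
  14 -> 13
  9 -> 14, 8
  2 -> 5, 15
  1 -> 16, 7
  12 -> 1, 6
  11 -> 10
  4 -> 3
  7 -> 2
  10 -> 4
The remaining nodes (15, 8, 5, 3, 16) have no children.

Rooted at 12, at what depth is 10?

6

Path from 12 to 10: 12 → 6 → 9 → 14 → 13 → 11 → 10, which has 6 edges.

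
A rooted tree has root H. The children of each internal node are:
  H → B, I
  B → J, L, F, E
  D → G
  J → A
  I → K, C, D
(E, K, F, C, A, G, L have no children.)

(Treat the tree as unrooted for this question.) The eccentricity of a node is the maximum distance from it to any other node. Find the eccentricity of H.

A farthest node from H is G (A also at distance 3).
The path H–I–D–G has 3 edges.

3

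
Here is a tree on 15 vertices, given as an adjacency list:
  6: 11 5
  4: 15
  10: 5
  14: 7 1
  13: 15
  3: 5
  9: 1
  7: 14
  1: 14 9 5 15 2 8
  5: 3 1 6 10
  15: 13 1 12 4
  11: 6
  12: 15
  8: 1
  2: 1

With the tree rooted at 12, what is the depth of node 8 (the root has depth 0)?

Path from 12 to 8: 12 – 15 – 1 – 8, which has 3 edges.

3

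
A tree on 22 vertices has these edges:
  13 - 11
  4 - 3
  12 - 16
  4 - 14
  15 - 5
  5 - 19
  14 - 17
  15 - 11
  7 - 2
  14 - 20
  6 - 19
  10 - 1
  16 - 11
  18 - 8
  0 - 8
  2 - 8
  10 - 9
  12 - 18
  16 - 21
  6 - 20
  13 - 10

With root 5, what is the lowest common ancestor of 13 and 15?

15

Path 13→root: 13 11 15 5; path 15→root: 15 5.
First common node: 15.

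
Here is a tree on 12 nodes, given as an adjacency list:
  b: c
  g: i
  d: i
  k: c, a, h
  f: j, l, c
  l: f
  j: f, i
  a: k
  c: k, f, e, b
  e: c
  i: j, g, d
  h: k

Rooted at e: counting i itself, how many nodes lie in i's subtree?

Descendants of i (including itself): i, g, d. That's 3.

3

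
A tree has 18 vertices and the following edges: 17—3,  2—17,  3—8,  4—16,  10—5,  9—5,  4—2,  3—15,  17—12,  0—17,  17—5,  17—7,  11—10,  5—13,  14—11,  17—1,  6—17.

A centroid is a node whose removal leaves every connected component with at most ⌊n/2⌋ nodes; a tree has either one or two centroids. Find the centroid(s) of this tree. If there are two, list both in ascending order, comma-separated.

17

Removing 17 splits the tree into components of sizes 6, 3, 3, 1, 1, 1, 1, 1; the largest is 6 ≤ ⌊18/2⌋ = 9.
No neighbour of 17 does as well, so 17 is the unique centroid.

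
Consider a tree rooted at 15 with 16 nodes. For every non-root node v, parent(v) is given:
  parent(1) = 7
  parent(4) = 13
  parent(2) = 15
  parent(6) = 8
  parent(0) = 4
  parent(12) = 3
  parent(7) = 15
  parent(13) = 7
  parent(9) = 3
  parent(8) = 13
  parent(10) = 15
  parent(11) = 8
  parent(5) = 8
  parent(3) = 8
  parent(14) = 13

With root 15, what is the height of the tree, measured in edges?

5

The longest root-to-leaf path is 15–7–13–8–3–9 (5 edges).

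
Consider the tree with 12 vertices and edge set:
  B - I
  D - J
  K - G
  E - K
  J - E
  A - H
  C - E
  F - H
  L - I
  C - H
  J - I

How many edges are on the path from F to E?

3

Walking from F: F – H – C – E. Length 3.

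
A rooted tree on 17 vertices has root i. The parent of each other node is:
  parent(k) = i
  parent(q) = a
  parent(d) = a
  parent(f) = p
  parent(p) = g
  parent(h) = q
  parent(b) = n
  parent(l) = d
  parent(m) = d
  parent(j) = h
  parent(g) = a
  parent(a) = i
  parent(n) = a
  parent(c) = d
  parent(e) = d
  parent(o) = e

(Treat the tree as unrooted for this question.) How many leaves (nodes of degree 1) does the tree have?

8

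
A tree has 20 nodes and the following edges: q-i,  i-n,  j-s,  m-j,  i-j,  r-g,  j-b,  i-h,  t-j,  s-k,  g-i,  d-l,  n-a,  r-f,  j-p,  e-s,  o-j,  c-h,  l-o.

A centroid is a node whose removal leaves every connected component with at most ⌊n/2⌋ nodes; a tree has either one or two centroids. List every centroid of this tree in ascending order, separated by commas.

j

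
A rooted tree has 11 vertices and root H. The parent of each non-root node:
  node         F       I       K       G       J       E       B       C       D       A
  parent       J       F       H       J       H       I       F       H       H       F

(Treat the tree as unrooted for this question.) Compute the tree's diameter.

BFS from E reaches C last, at distance 5; BFS from C confirms no node is farther.
Path: E–I–F–J–H–C.

5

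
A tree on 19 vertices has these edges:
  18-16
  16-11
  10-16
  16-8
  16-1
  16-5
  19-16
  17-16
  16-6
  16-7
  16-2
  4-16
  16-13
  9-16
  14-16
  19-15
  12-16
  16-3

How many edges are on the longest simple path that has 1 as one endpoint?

A farthest node from 1 is 15.
The path 1–16–19–15 has 3 edges.

3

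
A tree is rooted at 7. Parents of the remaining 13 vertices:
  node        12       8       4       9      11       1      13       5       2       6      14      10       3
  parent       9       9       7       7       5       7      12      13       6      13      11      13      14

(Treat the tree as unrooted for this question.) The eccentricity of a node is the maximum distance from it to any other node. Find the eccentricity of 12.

5

The node farthest from 12 is 3, via 12–13–5–11–14–3 — 5 edges.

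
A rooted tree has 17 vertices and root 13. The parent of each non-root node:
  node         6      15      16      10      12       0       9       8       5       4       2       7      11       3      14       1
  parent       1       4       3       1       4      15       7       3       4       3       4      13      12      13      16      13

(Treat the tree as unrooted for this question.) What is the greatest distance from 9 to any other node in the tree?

6

The node farthest from 9 is 11 (0 also at distance 6), via 9 – 7 – 13 – 3 – 4 – 12 – 11 — 6 edges.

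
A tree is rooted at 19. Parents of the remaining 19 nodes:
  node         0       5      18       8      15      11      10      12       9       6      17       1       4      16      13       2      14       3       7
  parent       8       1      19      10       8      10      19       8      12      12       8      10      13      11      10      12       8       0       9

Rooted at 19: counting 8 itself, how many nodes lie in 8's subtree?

8's subtree: {8, 17, 14, 12, 15, 0, 9, 2, 6, 3, 7}, size 11.

11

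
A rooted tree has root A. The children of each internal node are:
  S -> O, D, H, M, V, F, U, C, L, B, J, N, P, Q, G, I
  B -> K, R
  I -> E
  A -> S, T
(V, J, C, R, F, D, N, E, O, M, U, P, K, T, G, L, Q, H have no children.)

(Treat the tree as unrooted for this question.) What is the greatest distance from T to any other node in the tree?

4

The node farthest from T is R (K, E also at distance 4), via T–A–S–B–R — 4 edges.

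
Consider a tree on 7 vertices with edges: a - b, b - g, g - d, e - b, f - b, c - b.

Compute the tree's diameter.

3

A longest path is d – g – b – a, with 3 edges.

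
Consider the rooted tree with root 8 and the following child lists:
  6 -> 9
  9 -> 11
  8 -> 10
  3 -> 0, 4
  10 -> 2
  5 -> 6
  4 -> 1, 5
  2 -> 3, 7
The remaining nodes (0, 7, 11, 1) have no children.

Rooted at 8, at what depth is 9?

7

Climbing from 9 to the root: 9 → 6 → 5 → 4 → 3 → 2 → 10 → 8. That's 7 steps.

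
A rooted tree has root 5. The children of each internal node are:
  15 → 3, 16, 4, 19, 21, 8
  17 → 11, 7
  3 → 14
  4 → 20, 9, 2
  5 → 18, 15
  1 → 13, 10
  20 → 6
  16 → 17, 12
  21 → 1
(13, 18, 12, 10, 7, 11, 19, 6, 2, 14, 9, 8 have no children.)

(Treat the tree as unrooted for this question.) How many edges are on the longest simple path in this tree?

6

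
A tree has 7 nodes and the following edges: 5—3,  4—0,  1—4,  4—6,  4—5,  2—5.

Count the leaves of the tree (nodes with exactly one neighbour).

5

The leaves are 0, 1, 2, 3, 6.
That is 5 leaves.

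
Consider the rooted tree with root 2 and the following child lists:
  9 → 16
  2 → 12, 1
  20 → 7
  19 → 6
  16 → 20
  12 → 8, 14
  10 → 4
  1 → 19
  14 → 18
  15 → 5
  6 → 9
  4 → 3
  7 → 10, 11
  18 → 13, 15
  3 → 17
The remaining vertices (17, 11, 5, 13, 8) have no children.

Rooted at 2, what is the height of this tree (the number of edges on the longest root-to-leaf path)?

11

17 sits deepest: 2 – 1 – 19 – 6 – 9 – 16 – 20 – 7 – 10 – 4 – 3 – 17 — 11 edges from the root.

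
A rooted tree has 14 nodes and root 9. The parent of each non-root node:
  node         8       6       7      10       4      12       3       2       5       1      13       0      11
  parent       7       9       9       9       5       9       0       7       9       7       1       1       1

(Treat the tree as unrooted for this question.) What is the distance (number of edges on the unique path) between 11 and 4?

5

11–1–7–9–5–4: 5 edges.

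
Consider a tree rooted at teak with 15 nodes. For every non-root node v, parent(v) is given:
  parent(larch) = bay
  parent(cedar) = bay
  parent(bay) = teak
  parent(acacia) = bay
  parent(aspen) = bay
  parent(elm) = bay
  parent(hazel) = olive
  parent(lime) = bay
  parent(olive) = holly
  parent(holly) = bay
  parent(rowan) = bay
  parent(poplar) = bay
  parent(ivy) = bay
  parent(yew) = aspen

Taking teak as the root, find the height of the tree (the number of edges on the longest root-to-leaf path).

4

A deepest node is hazel, reached by teak → bay → holly → olive → hazel.
That path has 4 edges, so the height is 4.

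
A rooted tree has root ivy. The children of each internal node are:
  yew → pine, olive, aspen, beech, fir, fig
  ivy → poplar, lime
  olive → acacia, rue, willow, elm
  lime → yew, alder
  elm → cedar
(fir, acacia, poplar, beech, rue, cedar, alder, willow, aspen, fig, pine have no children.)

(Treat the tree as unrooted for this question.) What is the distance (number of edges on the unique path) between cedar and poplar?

6

Walking from cedar: cedar – elm – olive – yew – lime – ivy – poplar. Length 6.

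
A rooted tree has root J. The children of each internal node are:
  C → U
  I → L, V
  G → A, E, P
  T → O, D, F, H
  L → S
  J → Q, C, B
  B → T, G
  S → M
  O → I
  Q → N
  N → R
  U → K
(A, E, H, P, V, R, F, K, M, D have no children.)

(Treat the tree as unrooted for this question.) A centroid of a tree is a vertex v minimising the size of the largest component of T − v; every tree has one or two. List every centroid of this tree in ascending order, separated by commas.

B

Delete B: the remaining components have sizes 10, 7, 4. Max 10 ≤ 11, so B is a centroid.
Every other node leaves some component of size > 11, so the centroid is unique.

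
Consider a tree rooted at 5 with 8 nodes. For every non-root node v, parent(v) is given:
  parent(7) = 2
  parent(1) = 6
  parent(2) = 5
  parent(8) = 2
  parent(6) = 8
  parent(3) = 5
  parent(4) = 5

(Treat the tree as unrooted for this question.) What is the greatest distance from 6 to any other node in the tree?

4

Distances from 6 peak at 4, attained at 3 (4 also at distance 4).
6–8–2–5–3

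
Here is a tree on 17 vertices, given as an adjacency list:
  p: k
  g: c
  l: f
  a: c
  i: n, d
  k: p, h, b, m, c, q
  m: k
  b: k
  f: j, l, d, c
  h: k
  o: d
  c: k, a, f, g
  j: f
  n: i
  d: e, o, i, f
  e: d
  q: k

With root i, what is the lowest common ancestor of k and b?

k

Path k→root: k c f d i; path b→root: b k c f d i.
First common node: k.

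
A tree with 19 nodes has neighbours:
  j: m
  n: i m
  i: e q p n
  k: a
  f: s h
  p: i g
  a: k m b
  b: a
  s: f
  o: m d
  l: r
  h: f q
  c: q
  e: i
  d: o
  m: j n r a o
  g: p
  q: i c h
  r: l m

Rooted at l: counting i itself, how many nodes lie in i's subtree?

i's subtree: {i, q, p, e, c, h, g, f, s}, size 9.

9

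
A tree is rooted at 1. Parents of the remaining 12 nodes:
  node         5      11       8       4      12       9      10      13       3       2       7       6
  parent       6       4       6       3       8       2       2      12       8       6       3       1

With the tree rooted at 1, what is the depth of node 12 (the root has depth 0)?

3

Climbing from 12 to the root: 12–8–6–1. That's 3 steps.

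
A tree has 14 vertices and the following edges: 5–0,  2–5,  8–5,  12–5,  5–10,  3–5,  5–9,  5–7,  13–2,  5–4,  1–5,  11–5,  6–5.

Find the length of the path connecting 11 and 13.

Walking from 11: 11 - 5 - 2 - 13. Length 3.

3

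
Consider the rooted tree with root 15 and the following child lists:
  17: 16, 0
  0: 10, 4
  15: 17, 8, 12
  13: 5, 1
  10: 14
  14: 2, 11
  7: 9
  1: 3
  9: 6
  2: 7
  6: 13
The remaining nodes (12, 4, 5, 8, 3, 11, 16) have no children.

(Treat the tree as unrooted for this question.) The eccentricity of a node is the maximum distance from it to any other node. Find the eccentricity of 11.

8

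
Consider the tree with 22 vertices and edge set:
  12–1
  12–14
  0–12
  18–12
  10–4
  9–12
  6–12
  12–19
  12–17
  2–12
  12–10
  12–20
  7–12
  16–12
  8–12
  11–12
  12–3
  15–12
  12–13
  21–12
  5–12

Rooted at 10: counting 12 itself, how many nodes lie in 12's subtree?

Descendants of 12 (including itself): 12, 13, 7, 15, 16, 5, 0, 11, 14, 17, 21, 18, 20, 1, 9, 3, 19, 6, 2, 8. That's 20.

20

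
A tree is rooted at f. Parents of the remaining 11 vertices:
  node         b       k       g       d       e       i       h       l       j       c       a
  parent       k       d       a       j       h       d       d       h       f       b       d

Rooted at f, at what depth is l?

f → j → d → h → l — 4 edges.

4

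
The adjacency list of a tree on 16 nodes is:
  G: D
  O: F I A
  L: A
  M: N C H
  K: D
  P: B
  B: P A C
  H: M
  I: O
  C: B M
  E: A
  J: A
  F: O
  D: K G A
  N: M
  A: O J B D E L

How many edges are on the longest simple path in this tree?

BFS from H reaches G last, at distance 6; BFS from G confirms no node is farther.
Path: H–M–C–B–A–D–G.

6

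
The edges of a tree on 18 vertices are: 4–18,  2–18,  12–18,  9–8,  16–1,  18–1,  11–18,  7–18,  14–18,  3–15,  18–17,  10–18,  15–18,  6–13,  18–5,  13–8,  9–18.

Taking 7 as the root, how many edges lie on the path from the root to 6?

Climbing from 6 to the root: 6 → 13 → 8 → 9 → 18 → 7. That's 5 steps.

5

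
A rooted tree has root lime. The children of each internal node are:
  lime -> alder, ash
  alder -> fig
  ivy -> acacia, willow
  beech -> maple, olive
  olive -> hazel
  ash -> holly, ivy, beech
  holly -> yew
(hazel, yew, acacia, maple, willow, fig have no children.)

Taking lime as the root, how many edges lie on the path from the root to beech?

2

Climbing from beech to the root: beech – ash – lime. That's 2 steps.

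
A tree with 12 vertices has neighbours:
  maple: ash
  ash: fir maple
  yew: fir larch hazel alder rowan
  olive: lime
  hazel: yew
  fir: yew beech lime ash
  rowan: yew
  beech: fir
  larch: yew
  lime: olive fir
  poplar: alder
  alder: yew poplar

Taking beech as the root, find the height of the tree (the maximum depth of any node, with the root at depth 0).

The longest root-to-leaf path is beech–fir–yew–alder–poplar (4 edges).

4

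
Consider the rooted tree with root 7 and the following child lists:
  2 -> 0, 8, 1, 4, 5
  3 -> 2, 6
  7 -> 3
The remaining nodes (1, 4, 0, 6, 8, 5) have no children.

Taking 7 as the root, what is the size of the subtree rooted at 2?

The subtree rooted at 2 contains: 2, 8, 1, 0, 4, 5 — 6 nodes.

6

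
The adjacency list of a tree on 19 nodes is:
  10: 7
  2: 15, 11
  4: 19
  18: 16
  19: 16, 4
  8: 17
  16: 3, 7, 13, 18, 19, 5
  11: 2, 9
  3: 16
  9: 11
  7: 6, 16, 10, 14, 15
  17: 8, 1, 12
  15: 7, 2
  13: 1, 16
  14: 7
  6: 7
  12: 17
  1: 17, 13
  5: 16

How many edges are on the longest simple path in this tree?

BFS from 9 reaches 8 last, at distance 9; BFS from 8 confirms no node is farther.
Path: 9 - 11 - 2 - 15 - 7 - 16 - 13 - 1 - 17 - 8.

9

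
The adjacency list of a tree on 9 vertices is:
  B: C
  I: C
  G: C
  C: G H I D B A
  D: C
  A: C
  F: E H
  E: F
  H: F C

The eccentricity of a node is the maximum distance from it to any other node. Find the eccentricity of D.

4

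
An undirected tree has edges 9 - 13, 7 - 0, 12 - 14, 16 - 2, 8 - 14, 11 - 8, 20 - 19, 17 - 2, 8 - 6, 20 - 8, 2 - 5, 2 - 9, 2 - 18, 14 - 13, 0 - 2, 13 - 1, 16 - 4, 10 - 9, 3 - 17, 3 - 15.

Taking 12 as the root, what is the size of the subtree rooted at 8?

5

The subtree rooted at 8 contains: 8, 11, 20, 6, 19 — 5 nodes.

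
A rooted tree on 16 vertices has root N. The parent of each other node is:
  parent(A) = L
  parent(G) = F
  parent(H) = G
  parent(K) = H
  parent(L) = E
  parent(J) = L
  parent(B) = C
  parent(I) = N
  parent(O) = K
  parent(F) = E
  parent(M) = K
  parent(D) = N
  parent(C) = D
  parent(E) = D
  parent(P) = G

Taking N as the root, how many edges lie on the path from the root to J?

4

Climbing from J to the root: J → L → E → D → N. That's 4 steps.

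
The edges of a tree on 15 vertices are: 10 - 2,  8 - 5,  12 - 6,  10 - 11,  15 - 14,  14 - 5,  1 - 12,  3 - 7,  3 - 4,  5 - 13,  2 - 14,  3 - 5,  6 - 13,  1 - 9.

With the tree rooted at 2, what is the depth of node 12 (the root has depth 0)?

5

2–14–5–13–6–12 — 5 edges.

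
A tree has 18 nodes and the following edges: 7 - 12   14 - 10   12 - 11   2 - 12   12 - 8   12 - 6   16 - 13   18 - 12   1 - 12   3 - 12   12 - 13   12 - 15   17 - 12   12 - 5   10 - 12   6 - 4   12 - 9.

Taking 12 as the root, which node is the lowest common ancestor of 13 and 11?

12

Ancestors of 13 (toward the root): 13, 12.
Ancestors of 11: 11, 12.
The deepest node appearing in both lists is 12.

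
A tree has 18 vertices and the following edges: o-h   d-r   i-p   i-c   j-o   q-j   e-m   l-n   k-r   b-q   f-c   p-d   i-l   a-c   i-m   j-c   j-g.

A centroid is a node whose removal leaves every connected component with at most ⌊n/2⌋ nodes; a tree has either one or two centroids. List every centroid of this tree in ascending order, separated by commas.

c, i

Removing c splits the tree into components of sizes 9, 6, 1, 1; the largest is 9 ≤ ⌊18/2⌋ = 9.
Its neighbour i also leaves a largest component of size 9, so both are centroids.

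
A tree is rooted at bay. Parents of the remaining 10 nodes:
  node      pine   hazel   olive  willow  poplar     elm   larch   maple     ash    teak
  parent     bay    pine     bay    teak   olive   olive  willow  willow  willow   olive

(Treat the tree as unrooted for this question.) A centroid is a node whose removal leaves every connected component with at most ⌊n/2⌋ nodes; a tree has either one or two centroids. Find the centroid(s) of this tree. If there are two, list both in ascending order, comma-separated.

If olive is removed the pieces have sizes 5, 3, 1, 1, all ≤ ⌊11/2⌋ = 5.
No neighbour of olive does as well, so olive is the unique centroid.

olive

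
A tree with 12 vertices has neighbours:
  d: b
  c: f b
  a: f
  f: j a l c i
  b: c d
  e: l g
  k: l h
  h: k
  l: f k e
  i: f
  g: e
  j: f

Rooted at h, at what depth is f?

h – k – l – f — 3 edges.

3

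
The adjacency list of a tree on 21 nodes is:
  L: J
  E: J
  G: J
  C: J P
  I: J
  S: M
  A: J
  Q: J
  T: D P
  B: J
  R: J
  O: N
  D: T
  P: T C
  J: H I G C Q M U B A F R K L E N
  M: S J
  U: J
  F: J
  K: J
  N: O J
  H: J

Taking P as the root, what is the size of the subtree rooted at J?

17

The subtree rooted at J contains: J, H, N, I, A, R, B, U, K, M, L, E, G, F, Q, O, S — 17 nodes.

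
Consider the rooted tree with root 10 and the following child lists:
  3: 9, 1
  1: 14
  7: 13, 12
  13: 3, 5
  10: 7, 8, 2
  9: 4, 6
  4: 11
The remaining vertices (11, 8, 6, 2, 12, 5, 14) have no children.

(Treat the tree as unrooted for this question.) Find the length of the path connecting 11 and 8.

7

Walking from 11: 11 - 4 - 9 - 3 - 13 - 7 - 10 - 8. Length 7.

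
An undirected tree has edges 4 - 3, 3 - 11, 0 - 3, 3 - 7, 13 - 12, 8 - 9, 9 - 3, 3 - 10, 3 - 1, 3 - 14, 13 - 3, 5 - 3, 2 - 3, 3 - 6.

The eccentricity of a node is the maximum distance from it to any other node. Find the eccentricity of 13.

The node farthest from 13 is 8, via 13-3-9-8 — 3 edges.

3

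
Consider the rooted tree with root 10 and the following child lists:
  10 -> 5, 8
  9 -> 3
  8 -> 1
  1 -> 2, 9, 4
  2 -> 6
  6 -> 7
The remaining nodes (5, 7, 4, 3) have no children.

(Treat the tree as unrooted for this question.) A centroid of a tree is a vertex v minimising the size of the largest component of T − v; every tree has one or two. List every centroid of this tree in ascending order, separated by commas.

If 1 is removed the pieces have sizes 3, 3, 2, 1, all ≤ ⌊10/2⌋ = 5.
Every other node leaves some component of size > 5, so the centroid is unique.

1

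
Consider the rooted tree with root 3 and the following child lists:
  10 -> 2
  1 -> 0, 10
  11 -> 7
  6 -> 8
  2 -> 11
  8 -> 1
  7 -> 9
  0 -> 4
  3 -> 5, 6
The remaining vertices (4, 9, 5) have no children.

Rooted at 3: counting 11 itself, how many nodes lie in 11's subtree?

3

The subtree rooted at 11 contains: 11, 7, 9 — 3 nodes.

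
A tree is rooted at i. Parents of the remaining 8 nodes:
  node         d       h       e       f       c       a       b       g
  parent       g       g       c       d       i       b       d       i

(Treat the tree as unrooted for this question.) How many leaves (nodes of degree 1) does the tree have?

4

Exactly 4 nodes have a single neighbour: a, e, f, h.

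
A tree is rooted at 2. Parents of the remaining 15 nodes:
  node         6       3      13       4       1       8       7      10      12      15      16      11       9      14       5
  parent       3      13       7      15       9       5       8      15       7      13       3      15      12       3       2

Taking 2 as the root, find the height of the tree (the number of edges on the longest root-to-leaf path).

6

A deepest node is 10, reached by 2 → 5 → 8 → 7 → 13 → 15 → 10.
That path has 6 edges, so the height is 6.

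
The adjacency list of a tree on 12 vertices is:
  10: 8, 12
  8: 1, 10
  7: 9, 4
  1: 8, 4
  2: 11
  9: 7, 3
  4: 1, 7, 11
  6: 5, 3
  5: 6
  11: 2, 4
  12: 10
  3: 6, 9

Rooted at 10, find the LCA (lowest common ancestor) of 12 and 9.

12's ancestor chain is 12, 10 and 9's is 9, 7, 4, 1, 8, 10; they first meet at 10.

10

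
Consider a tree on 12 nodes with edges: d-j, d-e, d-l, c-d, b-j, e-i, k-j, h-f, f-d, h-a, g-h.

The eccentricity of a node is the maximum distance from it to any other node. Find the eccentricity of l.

4

A farthest node from l is a (g also at distance 4).
The path l–d–f–h–a has 4 edges.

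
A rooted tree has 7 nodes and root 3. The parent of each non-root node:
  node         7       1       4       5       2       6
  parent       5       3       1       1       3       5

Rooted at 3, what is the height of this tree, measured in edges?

3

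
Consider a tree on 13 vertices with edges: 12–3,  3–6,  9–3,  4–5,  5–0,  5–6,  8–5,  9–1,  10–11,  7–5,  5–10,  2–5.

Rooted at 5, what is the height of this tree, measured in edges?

4

1 sits deepest: 5 → 6 → 3 → 9 → 1 — 4 edges from the root.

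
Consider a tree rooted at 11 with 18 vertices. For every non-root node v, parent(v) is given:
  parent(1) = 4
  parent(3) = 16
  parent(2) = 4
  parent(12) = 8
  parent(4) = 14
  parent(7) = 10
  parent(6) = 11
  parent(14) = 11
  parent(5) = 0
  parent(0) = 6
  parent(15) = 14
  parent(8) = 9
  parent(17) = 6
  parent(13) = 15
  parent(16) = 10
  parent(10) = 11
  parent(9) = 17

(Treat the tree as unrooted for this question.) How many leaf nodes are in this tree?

The leaves are 1, 2, 3, 5, 7, 12, 13.
That is 7 leaves.

7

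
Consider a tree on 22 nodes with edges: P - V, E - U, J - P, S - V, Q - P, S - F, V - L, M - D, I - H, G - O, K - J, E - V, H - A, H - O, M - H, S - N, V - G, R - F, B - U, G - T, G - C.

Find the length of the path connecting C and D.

The path is C - G - O - H - M - D, which has 5 edges.

5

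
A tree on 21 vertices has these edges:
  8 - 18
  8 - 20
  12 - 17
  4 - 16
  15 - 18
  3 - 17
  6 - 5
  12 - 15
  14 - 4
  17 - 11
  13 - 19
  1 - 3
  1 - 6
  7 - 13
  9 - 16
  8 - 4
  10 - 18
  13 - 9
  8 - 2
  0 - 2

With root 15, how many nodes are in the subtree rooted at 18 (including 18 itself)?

13

The subtree rooted at 18 contains: 18, 10, 8, 20, 2, 4, 0, 16, 14, 9, 13, 19, 7 — 13 nodes.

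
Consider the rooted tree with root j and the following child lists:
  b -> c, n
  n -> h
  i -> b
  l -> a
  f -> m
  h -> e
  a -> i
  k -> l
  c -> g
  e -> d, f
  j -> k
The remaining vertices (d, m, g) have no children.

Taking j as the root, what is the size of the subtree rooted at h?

5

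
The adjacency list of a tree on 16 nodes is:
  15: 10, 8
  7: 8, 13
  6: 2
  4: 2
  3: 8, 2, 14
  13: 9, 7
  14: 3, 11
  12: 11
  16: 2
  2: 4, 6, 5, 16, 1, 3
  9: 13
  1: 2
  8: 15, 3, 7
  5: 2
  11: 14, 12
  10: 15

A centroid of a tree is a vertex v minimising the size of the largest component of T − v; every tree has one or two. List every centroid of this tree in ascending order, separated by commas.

Delete 3: the remaining components have sizes 6, 6, 3. Max 6 ≤ 8, so 3 is a centroid.
Every other node leaves some component of size > 8, so the centroid is unique.

3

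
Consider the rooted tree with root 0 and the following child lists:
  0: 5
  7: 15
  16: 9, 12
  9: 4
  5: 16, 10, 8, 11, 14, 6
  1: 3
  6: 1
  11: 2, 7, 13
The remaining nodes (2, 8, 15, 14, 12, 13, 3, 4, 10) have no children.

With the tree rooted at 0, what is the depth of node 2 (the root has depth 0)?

3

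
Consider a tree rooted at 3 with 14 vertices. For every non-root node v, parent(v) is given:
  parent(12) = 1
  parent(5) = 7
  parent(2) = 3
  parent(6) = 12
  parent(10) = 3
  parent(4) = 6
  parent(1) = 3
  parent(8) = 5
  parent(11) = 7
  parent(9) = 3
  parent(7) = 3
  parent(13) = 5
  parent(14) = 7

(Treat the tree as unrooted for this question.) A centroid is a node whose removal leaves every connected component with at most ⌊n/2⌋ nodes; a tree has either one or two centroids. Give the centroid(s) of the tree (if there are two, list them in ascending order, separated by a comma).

3

If 3 is removed the pieces have sizes 6, 4, 1, 1, 1, all ≤ ⌊14/2⌋ = 7.
Every other node leaves some component of size > 7, so the centroid is unique.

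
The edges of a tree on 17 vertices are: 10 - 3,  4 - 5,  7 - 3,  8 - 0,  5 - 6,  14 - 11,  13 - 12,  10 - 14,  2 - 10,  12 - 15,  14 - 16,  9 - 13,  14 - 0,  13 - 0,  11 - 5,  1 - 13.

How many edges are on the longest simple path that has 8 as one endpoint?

Distances from 8 peak at 5, attained at 6 (4, 7 also at distance 5).
8 – 0 – 14 – 11 – 5 – 6

5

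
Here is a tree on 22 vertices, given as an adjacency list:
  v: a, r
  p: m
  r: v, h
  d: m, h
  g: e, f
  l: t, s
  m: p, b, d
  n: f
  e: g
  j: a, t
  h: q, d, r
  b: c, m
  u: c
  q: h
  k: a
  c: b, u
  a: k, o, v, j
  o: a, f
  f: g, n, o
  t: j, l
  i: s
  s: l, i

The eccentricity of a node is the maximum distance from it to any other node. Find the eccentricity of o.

A farthest node from o is u.
The path o-a-v-r-h-d-m-b-c-u has 9 edges.

9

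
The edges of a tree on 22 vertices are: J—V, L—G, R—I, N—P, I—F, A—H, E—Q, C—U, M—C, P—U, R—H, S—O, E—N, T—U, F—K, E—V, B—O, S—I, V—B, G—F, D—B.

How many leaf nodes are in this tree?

8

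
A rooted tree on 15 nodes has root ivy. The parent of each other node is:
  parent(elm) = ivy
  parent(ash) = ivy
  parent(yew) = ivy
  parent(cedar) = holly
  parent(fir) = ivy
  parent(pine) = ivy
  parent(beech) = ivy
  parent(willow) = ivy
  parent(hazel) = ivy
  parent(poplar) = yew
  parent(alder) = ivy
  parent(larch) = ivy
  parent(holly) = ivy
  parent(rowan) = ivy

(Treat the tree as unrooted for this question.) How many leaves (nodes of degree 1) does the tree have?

12

Degree-1 nodes: alder, ash, beech, cedar, elm, fir, hazel, larch, pine, poplar, rowan, willow — 12 of them.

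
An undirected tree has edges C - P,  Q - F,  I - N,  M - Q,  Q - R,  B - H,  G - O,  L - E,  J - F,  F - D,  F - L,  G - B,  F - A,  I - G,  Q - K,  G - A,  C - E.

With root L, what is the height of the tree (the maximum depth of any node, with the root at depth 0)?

5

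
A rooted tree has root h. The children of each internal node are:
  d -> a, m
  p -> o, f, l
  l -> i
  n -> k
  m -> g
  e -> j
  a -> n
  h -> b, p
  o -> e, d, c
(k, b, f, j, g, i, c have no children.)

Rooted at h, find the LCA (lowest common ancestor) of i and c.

Ancestors of i (toward the root): i, l, p, h.
Ancestors of c: c, o, p, h.
The deepest node appearing in both lists is p.

p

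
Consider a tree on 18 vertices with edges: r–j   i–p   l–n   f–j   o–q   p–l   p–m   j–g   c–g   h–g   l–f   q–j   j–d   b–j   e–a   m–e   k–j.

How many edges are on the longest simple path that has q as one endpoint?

7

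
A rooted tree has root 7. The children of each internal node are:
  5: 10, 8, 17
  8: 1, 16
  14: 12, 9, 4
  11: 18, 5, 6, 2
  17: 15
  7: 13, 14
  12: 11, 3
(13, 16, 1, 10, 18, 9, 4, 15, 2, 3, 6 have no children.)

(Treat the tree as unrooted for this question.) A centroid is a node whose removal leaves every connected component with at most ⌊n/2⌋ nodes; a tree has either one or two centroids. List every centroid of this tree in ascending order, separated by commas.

Removing 11 splits the tree into components of sizes 7, 7, 1, 1, 1; the largest is 7 ≤ ⌊18/2⌋ = 9.
Every other node leaves some component of size > 9, so the centroid is unique.

11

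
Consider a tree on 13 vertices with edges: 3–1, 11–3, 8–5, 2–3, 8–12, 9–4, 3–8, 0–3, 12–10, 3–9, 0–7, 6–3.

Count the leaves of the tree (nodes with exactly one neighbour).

8

Exactly 8 nodes have a single neighbour: 1, 2, 4, 5, 6, 7, 10, 11.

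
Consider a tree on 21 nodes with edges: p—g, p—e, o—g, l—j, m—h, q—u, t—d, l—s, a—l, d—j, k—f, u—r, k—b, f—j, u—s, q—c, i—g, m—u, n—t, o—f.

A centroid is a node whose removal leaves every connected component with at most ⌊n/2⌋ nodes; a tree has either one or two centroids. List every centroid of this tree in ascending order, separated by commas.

j

If j is removed the pieces have sizes 9, 8, 3, all ≤ ⌊21/2⌋ = 10.
Every other node leaves some component of size > 10, so the centroid is unique.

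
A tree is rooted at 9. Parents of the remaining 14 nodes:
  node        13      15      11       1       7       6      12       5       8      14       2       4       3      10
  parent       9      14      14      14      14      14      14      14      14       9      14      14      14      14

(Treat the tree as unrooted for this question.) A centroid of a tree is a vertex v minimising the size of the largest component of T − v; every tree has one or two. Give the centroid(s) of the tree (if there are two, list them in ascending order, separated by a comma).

Delete 14: the remaining components have sizes 2, 1, 1, 1, 1, 1, 1, 1, 1, 1, 1, 1, 1. Max 2 ≤ 7, so 14 is a centroid.
Every other node leaves some component of size > 7, so the centroid is unique.

14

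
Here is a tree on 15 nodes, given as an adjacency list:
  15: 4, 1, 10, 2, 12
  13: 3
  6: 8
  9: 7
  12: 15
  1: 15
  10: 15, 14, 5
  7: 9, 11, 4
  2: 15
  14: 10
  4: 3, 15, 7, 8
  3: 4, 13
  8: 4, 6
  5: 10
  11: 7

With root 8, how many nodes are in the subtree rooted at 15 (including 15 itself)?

7

Descendants of 15 (including itself): 15, 10, 1, 12, 2, 5, 14. That's 7.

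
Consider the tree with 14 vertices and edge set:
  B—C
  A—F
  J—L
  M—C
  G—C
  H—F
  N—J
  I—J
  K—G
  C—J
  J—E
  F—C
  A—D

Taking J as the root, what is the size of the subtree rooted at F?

4

F's subtree: {F, H, A, D}, size 4.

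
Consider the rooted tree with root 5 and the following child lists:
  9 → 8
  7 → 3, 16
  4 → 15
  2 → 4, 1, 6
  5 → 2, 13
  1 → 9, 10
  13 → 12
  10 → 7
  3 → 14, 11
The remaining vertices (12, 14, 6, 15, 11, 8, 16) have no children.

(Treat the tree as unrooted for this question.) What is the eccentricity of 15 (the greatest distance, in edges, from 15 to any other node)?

Distances from 15 peak at 7, attained at 11 (14 also at distance 7).
15-4-2-1-10-7-3-11

7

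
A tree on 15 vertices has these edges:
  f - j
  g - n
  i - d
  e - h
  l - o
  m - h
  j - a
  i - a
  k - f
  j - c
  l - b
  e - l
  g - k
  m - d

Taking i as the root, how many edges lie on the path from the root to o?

Path from i to o: i – d – m – h – e – l – o, which has 6 edges.

6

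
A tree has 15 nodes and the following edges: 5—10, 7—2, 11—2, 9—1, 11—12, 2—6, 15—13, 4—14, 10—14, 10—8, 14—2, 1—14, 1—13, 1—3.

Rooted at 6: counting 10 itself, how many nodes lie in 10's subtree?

3

The subtree rooted at 10 contains: 10, 5, 8 — 3 nodes.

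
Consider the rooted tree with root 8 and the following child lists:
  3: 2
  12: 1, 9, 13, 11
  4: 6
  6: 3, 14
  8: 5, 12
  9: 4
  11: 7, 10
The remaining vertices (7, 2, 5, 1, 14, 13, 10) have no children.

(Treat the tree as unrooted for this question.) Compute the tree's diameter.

A longest path is 7 - 11 - 12 - 9 - 4 - 6 - 3 - 2, with 7 edges.

7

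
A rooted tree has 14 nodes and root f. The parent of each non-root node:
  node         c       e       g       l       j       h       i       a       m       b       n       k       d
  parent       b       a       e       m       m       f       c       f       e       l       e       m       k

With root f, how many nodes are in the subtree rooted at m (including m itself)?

8

Descendants of m (including itself): m, l, j, k, b, d, c, i. That's 8.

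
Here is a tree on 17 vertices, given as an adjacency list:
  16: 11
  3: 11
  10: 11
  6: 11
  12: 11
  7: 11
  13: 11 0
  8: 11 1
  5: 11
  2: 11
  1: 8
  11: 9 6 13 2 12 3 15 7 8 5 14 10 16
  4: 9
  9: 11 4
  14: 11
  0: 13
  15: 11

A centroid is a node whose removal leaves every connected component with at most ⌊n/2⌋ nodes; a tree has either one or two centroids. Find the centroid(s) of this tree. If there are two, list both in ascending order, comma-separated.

Removing 11 splits the tree into components of sizes 2, 2, 2, 1, 1, 1, 1, 1, 1, 1, 1, 1, 1; the largest is 2 ≤ ⌊17/2⌋ = 8.
No neighbour of 11 does as well, so 11 is the unique centroid.

11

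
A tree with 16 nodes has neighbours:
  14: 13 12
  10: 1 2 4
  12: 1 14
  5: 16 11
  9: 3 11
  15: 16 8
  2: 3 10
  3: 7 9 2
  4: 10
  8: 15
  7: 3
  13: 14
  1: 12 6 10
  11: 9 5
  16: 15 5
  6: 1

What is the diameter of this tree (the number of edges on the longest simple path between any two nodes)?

BFS from 8 reaches 13 last, at distance 12; BFS from 13 confirms no node is farther.
Path: 8–15–16–5–11–9–3–2–10–1–12–14–13.

12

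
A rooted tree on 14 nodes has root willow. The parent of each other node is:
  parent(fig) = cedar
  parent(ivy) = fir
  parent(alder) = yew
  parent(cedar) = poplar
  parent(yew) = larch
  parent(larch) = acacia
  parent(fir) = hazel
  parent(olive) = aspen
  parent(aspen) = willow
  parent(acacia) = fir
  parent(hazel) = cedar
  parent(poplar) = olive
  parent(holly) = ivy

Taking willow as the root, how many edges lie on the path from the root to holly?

8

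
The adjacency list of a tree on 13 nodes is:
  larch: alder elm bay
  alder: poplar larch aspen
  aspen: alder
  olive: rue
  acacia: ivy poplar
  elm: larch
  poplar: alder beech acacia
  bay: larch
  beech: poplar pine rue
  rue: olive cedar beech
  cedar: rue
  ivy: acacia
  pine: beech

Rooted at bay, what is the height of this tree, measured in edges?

6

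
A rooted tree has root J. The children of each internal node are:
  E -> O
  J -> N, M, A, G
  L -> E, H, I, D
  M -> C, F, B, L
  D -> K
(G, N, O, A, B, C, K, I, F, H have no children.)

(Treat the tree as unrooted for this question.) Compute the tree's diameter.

5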